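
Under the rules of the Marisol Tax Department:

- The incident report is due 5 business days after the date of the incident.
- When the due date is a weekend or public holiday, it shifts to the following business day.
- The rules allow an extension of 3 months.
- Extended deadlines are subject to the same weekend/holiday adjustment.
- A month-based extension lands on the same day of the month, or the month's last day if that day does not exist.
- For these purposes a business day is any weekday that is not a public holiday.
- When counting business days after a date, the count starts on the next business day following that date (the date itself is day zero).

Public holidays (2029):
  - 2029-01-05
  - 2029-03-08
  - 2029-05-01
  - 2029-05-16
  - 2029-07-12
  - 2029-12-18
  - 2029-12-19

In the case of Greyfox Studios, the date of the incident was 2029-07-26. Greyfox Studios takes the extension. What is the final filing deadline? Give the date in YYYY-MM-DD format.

2029-11-02

Counting 5 business days after 2029-07-26 (skipping weekends and listed holidays) reaches 2029-08-02.
2029-08-02 is a Thursday and not a listed holiday, so it stands.
Add 3 months to 2029-08-02: 2029-11-02.
Since 2029-11-02 is a Friday and not a holiday, the date is unchanged.
Deadline: 2029-11-02.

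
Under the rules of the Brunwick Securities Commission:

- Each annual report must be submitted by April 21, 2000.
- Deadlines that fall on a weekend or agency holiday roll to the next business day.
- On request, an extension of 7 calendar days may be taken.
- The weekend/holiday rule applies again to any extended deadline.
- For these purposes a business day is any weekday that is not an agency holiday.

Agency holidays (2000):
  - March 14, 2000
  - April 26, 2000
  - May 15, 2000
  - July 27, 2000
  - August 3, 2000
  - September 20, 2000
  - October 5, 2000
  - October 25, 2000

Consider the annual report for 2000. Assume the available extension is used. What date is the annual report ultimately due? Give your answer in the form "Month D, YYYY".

April 28, 2000

The statutory due date is April 21, 2000.
April 21, 2000 falls on a Friday, which is a business day, so no adjustment is needed.
The 7-calendar-day extension moves the deadline from April 21, 2000 to April 28, 2000.
April 28, 2000 (Friday) is already a business day.
So the filing is due April 28, 2000.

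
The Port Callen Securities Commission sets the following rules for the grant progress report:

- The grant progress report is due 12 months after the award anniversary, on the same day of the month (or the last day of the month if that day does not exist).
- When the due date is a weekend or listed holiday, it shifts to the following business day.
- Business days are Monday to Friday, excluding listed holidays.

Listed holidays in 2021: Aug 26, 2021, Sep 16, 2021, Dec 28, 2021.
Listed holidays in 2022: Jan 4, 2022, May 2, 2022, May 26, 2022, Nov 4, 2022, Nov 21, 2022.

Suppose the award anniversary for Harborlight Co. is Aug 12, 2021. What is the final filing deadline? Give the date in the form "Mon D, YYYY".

Aug 12, 2022

12 months from Aug 12, 2021 is Aug 12, 2022.
Aug 12, 2022 is a Friday and not a listed holiday, so it stands.
Final deadline: Aug 12, 2022.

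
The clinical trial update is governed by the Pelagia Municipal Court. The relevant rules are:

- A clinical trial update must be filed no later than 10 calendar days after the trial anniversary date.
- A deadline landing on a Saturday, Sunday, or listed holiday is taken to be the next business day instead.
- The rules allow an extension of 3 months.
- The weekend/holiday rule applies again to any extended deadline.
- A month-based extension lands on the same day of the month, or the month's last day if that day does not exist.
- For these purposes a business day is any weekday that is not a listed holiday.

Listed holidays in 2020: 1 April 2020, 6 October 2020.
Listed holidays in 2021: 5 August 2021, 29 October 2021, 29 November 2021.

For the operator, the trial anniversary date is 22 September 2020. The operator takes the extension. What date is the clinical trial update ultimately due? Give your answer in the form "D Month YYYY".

Trigger date 22 September 2020 + 10 calendar days = 2 October 2020.
2 October 2020 falls on a Friday, which is a business day, so no adjustment is needed.
Add 3 months to 2 October 2020: 2 January 2021.
2 January 2021 is a Saturday; the next business day is 4 January 2021 (Monday).
The final due date is 4 January 2021.

4 January 2021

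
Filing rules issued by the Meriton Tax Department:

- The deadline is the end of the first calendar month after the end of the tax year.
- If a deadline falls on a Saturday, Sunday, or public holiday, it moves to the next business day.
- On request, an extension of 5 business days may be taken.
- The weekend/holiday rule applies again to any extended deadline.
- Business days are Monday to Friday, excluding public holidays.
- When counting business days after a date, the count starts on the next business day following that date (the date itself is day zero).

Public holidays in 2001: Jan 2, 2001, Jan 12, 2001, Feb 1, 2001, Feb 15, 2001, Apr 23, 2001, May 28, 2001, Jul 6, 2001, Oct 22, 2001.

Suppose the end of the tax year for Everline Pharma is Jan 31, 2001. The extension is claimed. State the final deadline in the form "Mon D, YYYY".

Mar 7, 2001

1 month after Jan 31, 2001 is February 2001; that month ends on Feb 28, 2001.
Since Feb 28, 2001 is a Wednesday and not a holiday, the date is unchanged.
The 5-business-day extension runs from Feb 28, 2001 to Mar 7, 2001.
Mar 7, 2001 falls on a Wednesday, which is a business day, so no adjustment is needed.
The final due date is Mar 7, 2001.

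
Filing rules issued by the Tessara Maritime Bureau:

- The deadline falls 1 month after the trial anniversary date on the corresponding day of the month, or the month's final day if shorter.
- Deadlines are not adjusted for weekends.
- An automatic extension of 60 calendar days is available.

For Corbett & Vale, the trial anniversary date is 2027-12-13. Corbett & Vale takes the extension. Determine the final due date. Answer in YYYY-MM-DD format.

2028-03-13

1 month from 2027-12-13 is 2028-01-13.
No adjustment is made for weekends or holidays, so 2028-01-13 stands.
With the 60-day extension, 2028-01-13 becomes 2028-03-13.
No adjustment is made for weekends or holidays, so 2028-03-13 stands.
So the filing is due 2028-03-13.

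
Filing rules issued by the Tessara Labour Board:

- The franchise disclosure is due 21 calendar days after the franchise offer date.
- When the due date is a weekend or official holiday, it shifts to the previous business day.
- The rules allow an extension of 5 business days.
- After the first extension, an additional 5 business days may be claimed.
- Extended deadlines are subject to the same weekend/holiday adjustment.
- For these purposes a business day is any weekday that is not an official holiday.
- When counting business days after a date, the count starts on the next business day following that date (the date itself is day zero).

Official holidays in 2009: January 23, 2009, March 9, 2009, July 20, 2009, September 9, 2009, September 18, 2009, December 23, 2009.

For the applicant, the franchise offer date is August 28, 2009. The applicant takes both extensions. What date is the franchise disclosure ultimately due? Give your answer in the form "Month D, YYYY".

October 2, 2009

Adding 21 calendar days to August 28, 2009 gives September 18, 2009.
September 18, 2009 falls on a listed holiday. Rolling to the preceding business day gives September 17, 2009, a Thursday.
Applying the 5-business-day extension: 5 business days after September 17, 2009 is September 25, 2009.
September 25, 2009 falls on a Friday, which is a business day, so no adjustment is needed.
Applying the 5-business-day extension: 5 business days after September 25, 2009 is October 2, 2009.
October 2, 2009 (Friday) is already a business day.
Final deadline: October 2, 2009.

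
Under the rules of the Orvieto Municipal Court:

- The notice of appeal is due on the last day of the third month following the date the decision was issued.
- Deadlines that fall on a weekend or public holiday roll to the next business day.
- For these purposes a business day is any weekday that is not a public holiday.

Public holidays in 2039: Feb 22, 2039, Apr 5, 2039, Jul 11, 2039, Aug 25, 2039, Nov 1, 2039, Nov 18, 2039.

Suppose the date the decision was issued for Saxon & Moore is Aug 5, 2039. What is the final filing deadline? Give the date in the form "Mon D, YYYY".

3 months after Aug 5, 2039 falls in November 2039; the last day of that month is Nov 30, 2039.
Nov 30, 2039 falls on a Wednesday, which is a business day, so no adjustment is needed.
Deadline: Nov 30, 2039.

Nov 30, 2039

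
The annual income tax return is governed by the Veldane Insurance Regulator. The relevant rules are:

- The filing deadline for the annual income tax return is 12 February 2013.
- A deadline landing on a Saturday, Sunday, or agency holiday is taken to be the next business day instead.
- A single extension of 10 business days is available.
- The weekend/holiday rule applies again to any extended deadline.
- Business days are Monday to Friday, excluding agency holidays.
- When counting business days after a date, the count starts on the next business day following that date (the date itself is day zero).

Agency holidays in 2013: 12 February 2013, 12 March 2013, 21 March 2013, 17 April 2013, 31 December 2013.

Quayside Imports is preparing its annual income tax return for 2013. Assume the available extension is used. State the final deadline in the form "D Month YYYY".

The stated deadline is 12 February 2013.
Because 12 February 2013 is a listed holiday, the deadline becomes 13 February 2013 (Wednesday).
Counting 10 further business days from 13 February 2013 reaches 27 February 2013.
27 February 2013 (Wednesday) is already a business day.
So the filing is due 27 February 2013.

27 February 2013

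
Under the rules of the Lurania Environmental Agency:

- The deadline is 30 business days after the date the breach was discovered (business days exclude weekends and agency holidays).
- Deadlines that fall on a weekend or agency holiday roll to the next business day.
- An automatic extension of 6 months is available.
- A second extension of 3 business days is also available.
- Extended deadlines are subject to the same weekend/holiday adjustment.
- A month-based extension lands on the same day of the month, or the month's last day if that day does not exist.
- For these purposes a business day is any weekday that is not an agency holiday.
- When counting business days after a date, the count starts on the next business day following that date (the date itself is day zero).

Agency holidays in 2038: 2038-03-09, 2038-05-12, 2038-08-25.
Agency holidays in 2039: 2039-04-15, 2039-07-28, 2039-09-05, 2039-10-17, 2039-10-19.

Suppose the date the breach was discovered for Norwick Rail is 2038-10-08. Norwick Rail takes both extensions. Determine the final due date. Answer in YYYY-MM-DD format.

Starting the day after 2038-10-08 and counting 30 business days lands on 2038-11-19.
2038-11-19 is a Friday and not a listed holiday, so it stands.
The 6 months extension carries 2038-11-19 to 2039-05-19.
2039-05-19 falls on a Thursday, which is a business day, so no adjustment is needed.
Applying the 3-business-day extension: 3 business days after 2039-05-19 is 2039-05-24.
2039-05-24 (Tuesday) is already a business day.
So the filing is due 2039-05-24.

2039-05-24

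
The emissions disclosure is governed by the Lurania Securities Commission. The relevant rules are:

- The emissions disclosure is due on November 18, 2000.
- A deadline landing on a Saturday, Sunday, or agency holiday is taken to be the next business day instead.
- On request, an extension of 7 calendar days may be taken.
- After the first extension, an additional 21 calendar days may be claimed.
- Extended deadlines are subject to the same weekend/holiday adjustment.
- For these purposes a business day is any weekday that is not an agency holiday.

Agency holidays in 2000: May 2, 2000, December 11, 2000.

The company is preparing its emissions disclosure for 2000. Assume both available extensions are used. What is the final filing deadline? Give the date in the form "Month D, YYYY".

Start from the fixed due date, November 18, 2000.
November 18, 2000 is a Saturday; the next business day is November 20, 2000 (Monday).
Applying the 7-calendar-day extension: November 20, 2000 + 7 days = November 27, 2000.
November 27, 2000 falls on a Monday, which is a business day, so no adjustment is needed.
With the 21-day extension, November 27, 2000 becomes December 18, 2000.
Since December 18, 2000 is a Monday and not a holiday, the date is unchanged.
The final due date is December 18, 2000.

December 18, 2000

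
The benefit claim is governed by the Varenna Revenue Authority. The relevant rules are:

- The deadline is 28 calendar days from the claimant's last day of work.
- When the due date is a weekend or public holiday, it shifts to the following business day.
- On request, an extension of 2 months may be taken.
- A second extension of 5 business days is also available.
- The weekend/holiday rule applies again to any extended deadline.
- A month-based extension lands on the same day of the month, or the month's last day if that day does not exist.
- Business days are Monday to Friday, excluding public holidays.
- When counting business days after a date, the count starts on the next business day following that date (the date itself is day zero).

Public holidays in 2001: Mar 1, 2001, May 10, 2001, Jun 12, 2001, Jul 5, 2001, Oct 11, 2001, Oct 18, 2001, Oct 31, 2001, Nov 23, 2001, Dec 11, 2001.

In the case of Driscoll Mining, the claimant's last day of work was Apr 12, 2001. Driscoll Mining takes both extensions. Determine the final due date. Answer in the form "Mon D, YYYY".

Jul 18, 2001

Adding 28 calendar days to Apr 12, 2001 gives May 10, 2001.
May 10, 2001 is a listed holiday; the next business day is May 11, 2001 (Friday).
The 2 months extension carries May 11, 2001 to Jul 11, 2001.
Jul 11, 2001 (Wednesday) is already a business day.
Counting 5 further business days from Jul 11, 2001 reaches Jul 18, 2001.
Since Jul 18, 2001 is a Wednesday and not a holiday, the date is unchanged.
The final due date is Jul 18, 2001.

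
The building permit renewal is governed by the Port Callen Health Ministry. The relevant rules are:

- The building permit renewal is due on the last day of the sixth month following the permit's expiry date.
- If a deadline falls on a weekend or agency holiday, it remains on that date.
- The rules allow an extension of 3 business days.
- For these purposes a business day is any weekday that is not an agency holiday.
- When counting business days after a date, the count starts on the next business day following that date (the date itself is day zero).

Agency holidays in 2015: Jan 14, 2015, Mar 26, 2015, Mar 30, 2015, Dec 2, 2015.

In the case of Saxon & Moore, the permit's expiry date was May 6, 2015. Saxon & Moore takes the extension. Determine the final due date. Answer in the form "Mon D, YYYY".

6 months after May 6, 2015 falls in November 2015; the last day of that month is Nov 30, 2015.
Nov 30, 2015 is a Monday; no weekend or holiday adjustment applies.
The 3-business-day extension runs from Nov 30, 2015 to Dec 4, 2015.
Dec 4, 2015 is a Friday; no weekend or holiday adjustment applies.
Deadline: Dec 4, 2015.

Dec 4, 2015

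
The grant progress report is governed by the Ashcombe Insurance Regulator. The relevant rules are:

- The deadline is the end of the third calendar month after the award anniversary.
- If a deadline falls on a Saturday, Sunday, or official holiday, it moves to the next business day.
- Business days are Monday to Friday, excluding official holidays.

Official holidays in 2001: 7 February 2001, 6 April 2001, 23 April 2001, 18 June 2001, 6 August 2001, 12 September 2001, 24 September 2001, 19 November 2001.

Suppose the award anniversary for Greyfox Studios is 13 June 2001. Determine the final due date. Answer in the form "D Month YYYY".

1 October 2001

3 months after 13 June 2001 is September 2001; that month ends on 30 September 2001.
30 September 2001 is a Sunday, so it moves to the next business day, 1 October 2001 (Monday).
So the filing is due 1 October 2001.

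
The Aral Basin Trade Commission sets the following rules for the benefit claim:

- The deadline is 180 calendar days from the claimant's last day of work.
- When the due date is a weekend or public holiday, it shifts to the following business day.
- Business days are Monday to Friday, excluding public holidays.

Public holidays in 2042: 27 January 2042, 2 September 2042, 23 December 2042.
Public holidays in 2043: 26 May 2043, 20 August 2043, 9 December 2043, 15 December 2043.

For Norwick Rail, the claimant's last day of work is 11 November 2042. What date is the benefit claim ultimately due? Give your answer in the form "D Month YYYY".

180 calendar days after 11 November 2042 is 10 May 2043.
Because 10 May 2043 is a Sunday, the deadline becomes 11 May 2043 (Monday).
Final deadline: 11 May 2043.

11 May 2043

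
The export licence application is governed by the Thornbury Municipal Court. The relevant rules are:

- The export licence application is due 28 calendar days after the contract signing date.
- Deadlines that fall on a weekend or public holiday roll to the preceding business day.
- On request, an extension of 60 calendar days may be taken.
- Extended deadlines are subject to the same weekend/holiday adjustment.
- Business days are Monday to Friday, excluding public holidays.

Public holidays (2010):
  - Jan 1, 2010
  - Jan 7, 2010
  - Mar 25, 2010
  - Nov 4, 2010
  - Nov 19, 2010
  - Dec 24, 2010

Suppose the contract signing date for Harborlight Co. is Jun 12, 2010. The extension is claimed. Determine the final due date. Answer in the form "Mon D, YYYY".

Adding 28 calendar days to Jun 12, 2010 gives Jul 10, 2010.
Jul 10, 2010 is a Saturday; the preceding business day is Jul 9, 2010 (Friday).
Applying the 60-calendar-day extension: Jul 9, 2010 + 60 days = Sep 7, 2010.
Sep 7, 2010 falls on a Tuesday, which is a business day, so no adjustment is needed.
The final due date is Sep 7, 2010.

Sep 7, 2010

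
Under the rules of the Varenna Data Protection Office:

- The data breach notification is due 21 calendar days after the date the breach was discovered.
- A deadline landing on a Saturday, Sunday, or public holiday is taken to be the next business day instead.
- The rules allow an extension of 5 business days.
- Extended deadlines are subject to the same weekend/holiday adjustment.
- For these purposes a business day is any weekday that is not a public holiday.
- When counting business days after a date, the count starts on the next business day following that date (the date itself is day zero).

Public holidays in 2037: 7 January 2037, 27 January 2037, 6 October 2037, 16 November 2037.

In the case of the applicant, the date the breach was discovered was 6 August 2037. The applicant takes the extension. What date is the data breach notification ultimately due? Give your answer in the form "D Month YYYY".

3 September 2037

Trigger date 6 August 2037 + 21 calendar days = 27 August 2037.
27 August 2037 is a Thursday and not a listed holiday, so it stands.
The 5-business-day extension runs from 27 August 2037 to 3 September 2037.
Since 3 September 2037 is a Thursday and not a holiday, the date is unchanged.
Deadline: 3 September 2037.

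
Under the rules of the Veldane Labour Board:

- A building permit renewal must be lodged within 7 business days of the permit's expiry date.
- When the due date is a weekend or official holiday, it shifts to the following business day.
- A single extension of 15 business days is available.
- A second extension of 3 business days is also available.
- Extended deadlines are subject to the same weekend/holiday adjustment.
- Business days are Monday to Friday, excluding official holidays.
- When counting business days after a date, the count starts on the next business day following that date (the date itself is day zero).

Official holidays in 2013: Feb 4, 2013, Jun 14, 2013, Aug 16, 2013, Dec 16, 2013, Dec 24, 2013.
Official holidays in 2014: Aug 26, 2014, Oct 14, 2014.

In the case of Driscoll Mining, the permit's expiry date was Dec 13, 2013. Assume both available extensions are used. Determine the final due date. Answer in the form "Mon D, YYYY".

Jan 21, 2014

Counting 7 business days after Dec 13, 2013 (skipping weekends and listed holidays) reaches Dec 26, 2013.
Dec 26, 2013 is a Thursday and not a listed holiday, so it stands.
Applying the 15-business-day extension: 15 business days after Dec 26, 2013 is Jan 16, 2014.
Jan 16, 2014 (Thursday) is already a business day.
Counting 3 further business days from Jan 16, 2014 reaches Jan 21, 2014.
Since Jan 21, 2014 is a Tuesday and not a holiday, the date is unchanged.
So the filing is due Jan 21, 2014.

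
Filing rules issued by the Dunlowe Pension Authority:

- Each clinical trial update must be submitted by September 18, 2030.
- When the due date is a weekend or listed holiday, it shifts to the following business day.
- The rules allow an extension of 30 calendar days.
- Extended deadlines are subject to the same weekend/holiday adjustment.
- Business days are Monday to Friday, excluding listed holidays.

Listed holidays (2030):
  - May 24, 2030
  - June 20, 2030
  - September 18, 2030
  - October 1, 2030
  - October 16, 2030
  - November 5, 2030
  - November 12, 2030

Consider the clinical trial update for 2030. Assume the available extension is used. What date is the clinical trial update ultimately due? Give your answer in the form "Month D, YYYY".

October 21, 2030

The statutory due date is September 18, 2030.
September 18, 2030 is a listed holiday; the next business day is September 19, 2030 (Thursday).
Applying the 30-calendar-day extension: September 19, 2030 + 30 days = October 19, 2030.
October 19, 2030 falls on a Saturday. Rolling to the next business day gives October 21, 2030, a Monday.
Final deadline: October 21, 2030.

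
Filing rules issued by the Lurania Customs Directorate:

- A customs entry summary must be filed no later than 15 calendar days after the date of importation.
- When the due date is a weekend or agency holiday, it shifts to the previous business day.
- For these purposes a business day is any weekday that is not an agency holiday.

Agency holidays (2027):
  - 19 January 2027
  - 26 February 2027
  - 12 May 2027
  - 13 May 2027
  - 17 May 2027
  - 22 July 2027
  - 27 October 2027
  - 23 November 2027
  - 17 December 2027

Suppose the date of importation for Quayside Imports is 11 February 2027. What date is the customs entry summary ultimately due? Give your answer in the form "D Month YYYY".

25 February 2027

Adding 15 calendar days to 11 February 2027 gives 26 February 2027.
26 February 2027 is a listed holiday; the preceding business day is 25 February 2027 (Thursday).
So the filing is due 25 February 2027.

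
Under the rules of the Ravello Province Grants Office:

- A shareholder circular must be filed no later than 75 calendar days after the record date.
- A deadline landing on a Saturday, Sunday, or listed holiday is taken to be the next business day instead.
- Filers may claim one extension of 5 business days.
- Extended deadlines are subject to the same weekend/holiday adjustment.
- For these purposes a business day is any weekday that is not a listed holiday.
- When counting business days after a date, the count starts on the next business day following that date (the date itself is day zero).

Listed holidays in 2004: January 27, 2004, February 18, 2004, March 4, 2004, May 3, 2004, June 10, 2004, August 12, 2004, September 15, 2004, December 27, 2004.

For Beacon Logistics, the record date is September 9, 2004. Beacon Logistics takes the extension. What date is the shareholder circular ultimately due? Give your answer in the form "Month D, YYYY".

Adding 75 calendar days to September 9, 2004 gives November 23, 2004.
November 23, 2004 (Tuesday) is already a business day.
The 5-business-day extension runs from November 23, 2004 to November 30, 2004.
November 30, 2004 is a Tuesday and not a listed holiday, so it stands.
So the filing is due November 30, 2004.

November 30, 2004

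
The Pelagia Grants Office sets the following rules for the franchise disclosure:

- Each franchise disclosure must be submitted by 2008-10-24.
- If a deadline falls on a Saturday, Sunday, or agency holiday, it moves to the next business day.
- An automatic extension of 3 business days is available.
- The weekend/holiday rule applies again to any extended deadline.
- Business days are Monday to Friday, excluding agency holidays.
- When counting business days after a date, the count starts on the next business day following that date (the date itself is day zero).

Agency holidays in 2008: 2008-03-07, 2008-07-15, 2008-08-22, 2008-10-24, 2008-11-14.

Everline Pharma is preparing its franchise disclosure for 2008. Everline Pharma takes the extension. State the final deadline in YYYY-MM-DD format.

2008-10-30

The statutory due date is 2008-10-24.
2008-10-24 falls on a listed holiday. Rolling to the next business day gives 2008-10-27, a Monday.
The 3-business-day extension runs from 2008-10-27 to 2008-10-30.
Since 2008-10-30 is a Thursday and not a holiday, the date is unchanged.
Final deadline: 2008-10-30.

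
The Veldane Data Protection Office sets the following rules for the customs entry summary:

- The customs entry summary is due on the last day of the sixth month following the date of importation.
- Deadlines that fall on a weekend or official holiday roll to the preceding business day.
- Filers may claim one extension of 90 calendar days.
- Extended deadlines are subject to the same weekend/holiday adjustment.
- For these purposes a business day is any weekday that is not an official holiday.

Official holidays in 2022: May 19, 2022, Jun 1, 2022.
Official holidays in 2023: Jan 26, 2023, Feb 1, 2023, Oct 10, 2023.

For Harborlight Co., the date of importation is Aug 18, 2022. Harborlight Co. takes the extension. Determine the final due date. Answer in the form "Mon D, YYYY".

6 months after Aug 18, 2022 is February 2023; that month ends on Feb 28, 2023.
Feb 28, 2023 is a Tuesday and not a listed holiday, so it stands.
With the 90-day extension, Feb 28, 2023 becomes May 29, 2023.
May 29, 2023 falls on a Monday, which is a business day, so no adjustment is needed.
Deadline: May 29, 2023.

May 29, 2023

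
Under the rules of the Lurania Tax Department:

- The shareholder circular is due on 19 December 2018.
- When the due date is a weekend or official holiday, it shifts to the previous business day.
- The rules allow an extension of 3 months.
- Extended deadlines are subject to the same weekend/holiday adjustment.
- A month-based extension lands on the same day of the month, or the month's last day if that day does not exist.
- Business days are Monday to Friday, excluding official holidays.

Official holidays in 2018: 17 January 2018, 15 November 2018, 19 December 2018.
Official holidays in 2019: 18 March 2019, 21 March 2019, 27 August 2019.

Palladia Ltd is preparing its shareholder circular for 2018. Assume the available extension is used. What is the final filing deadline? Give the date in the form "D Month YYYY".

15 March 2019

The statutory due date is 19 December 2018.
Because 19 December 2018 is a listed holiday, the deadline becomes 18 December 2018 (Tuesday).
Applying the 3 months extension: 3 months after 18 December 2018 is 18 March 2019.
18 March 2019 falls on a listed holiday. Rolling to the preceding business day gives 15 March 2019, a Friday.
So the filing is due 15 March 2019.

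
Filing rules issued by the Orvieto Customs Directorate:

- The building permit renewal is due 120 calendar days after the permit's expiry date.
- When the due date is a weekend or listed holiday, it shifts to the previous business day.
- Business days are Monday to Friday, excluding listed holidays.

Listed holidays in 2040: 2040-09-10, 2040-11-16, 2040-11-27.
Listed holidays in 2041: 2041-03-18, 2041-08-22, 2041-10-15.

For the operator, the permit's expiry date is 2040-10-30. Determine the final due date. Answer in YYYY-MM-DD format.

Trigger date 2040-10-30 + 120 calendar days = 2041-02-27.
2041-02-27 is a Wednesday and not a listed holiday, so it stands.
So the filing is due 2041-02-27.

2041-02-27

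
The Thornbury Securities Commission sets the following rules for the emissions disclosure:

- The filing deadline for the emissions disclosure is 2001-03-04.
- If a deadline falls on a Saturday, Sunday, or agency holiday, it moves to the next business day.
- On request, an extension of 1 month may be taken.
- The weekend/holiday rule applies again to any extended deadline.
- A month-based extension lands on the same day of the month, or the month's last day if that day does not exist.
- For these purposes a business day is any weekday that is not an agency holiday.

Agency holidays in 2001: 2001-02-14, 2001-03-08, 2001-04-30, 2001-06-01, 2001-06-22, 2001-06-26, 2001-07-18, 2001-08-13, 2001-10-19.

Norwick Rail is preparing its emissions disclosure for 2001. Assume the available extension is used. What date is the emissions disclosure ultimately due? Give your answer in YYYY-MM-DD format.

2001-04-05

The statutory due date is 2001-03-04.
Because 2001-03-04 is a Sunday, the deadline becomes 2001-03-05 (Monday).
Add 1 month to 2001-03-05: 2001-04-05.
Since 2001-04-05 is a Thursday and not a holiday, the date is unchanged.
Deadline: 2001-04-05.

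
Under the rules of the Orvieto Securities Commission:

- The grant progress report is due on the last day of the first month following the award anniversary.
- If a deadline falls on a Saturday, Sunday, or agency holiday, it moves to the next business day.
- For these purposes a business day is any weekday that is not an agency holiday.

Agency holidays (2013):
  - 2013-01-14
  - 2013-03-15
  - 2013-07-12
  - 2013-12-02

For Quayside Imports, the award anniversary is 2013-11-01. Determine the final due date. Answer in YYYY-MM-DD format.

1 month after 2013-11-01 is December 2013; that month ends on 2013-12-31.
2013-12-31 is a Tuesday and not a listed holiday, so it stands.
The final due date is 2013-12-31.

2013-12-31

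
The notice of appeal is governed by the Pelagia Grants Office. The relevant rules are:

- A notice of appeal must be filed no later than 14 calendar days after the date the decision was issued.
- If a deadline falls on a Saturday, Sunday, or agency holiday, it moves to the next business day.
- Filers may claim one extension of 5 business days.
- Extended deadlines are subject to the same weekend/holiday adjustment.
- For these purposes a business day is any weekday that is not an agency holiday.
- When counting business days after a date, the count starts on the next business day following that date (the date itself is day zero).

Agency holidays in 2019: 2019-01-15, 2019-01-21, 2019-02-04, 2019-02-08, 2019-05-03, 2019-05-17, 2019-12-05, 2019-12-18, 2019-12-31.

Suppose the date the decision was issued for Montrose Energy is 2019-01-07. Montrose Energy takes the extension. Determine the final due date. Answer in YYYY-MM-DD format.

Adding 14 calendar days to 2019-01-07 gives 2019-01-21.
2019-01-21 is a listed holiday; the next business day is 2019-01-22 (Tuesday).
Counting 5 further business days from 2019-01-22 reaches 2019-01-29.
2019-01-29 is a Tuesday and not a listed holiday, so it stands.
The final due date is 2019-01-29.

2019-01-29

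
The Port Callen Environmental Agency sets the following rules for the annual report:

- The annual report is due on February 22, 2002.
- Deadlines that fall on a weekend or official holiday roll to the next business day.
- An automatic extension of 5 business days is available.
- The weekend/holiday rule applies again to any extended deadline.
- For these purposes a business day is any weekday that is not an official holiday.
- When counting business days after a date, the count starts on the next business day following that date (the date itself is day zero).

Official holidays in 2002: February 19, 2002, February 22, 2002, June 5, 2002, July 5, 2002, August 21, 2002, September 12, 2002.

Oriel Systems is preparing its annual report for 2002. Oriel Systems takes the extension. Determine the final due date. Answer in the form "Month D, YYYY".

March 4, 2002

The stated deadline is February 22, 2002.
Because February 22, 2002 is a listed holiday, the deadline becomes February 25, 2002 (Monday).
Applying the 5-business-day extension: 5 business days after February 25, 2002 is March 4, 2002.
Since March 4, 2002 is a Monday and not a holiday, the date is unchanged.
Final deadline: March 4, 2002.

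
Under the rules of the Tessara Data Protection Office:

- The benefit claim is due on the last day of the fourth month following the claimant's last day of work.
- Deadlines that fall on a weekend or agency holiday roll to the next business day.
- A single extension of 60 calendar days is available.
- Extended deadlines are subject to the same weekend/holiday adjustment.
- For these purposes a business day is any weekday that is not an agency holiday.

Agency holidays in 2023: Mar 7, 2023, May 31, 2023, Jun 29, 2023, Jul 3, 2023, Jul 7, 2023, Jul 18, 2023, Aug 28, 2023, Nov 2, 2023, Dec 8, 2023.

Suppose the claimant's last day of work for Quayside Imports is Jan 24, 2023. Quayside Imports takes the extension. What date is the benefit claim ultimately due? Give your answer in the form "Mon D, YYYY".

The fourth month after Jan 24, 2023 is May 2023, whose last day is May 31, 2023.
May 31, 2023 is a listed holiday, so it moves to the next business day, Jun 1, 2023 (Thursday).
Applying the 60-calendar-day extension: Jun 1, 2023 + 60 days = Jul 31, 2023.
Jul 31, 2023 (Monday) is already a business day.
The final due date is Jul 31, 2023.

Jul 31, 2023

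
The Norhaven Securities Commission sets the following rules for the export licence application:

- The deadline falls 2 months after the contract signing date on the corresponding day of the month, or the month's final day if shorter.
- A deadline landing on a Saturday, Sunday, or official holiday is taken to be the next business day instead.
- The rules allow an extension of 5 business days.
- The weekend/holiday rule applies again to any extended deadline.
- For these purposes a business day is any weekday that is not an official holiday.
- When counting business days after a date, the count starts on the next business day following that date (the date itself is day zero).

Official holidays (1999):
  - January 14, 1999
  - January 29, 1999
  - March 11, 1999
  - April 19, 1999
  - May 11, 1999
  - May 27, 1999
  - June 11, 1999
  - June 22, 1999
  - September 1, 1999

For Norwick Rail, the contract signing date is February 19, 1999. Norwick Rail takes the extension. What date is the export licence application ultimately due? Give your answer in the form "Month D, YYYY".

April 27, 1999

2 months after February 19, 1999, on the same day of the month, is April 19, 1999.
Because April 19, 1999 is a listed holiday, the deadline becomes April 20, 1999 (Tuesday).
The 5-business-day extension runs from April 20, 1999 to April 27, 1999.
April 27, 1999 (Tuesday) is already a business day.
Deadline: April 27, 1999.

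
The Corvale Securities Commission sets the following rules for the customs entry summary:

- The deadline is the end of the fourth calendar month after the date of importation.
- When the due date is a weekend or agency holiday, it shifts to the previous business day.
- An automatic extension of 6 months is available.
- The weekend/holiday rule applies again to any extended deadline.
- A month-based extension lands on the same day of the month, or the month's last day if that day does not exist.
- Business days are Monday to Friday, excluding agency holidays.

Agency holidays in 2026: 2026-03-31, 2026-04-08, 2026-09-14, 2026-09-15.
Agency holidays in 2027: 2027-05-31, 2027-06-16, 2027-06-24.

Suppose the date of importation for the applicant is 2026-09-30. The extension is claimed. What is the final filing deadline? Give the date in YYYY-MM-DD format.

4 months after 2026-09-30 is January 2027; that month ends on 2027-01-31.
2027-01-31 falls on a Sunday. Rolling to the preceding business day gives 2027-01-29, a Friday.
Applying the 6 months extension: 6 months after 2027-01-29 is 2027-07-29.
Since 2027-07-29 is a Thursday and not a holiday, the date is unchanged.
Deadline: 2027-07-29.

2027-07-29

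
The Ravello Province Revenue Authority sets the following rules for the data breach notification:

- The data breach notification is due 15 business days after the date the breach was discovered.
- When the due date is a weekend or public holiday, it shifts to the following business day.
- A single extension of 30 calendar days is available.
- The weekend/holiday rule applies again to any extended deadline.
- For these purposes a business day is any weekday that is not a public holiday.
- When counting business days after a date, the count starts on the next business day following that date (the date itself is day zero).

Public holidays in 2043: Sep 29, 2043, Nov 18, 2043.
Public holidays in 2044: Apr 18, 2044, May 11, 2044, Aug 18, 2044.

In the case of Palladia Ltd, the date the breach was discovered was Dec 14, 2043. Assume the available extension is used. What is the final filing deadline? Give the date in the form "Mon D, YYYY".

Counting 15 business days after Dec 14, 2043 (skipping weekends and listed holidays) reaches Jan 4, 2044.
Jan 4, 2044 is a Monday and not a listed holiday, so it stands.
With the 30-day extension, Jan 4, 2044 becomes Feb 3, 2044.
Feb 3, 2044 falls on a Wednesday, which is a business day, so no adjustment is needed.
So the filing is due Feb 3, 2044.

Feb 3, 2044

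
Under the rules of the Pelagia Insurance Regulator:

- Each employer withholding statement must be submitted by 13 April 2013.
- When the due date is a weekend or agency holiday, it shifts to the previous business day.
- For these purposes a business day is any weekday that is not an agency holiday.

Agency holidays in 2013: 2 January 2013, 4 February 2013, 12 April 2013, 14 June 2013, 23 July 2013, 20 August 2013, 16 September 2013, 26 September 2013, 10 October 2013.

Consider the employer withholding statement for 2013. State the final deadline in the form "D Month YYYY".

The statutory due date is 13 April 2013.
13 April 2013 is a Saturday; the preceding business day is 11 April 2013 (Thursday).
Deadline: 11 April 2013.

11 April 2013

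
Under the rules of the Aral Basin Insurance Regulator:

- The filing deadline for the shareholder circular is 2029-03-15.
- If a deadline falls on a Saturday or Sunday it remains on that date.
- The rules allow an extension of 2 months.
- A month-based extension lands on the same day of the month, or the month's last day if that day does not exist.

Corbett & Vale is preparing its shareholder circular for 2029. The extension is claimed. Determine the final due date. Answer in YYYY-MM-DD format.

The stated deadline is 2029-03-15.
No adjustment is made for weekends or holidays, so 2029-03-15 stands.
Applying the 2 months extension: 2 months after 2029-03-15 is 2029-05-15.
No adjustment is made for weekends or holidays, so 2029-05-15 stands.
Final deadline: 2029-05-15.

2029-05-15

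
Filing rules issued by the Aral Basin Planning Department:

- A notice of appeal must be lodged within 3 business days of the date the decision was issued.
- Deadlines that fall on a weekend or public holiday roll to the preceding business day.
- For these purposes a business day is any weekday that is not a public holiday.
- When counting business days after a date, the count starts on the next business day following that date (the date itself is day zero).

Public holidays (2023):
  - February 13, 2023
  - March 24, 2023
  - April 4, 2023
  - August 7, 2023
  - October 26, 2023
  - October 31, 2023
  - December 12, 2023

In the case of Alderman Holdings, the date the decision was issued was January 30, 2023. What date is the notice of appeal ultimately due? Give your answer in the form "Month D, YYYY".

Starting the day after January 30, 2023 and counting 3 business days lands on February 2, 2023.
February 2, 2023 falls on a Thursday, which is a business day, so no adjustment is needed.
So the filing is due February 2, 2023.

February 2, 2023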